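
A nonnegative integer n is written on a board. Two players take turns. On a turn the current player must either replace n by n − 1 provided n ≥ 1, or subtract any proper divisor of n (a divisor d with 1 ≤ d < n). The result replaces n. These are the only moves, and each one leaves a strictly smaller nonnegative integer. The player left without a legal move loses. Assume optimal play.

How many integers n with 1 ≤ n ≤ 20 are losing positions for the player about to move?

Build the W/L table. Terminal = L. A non-terminal position is W if it has a move to some L; otherwise it is L.
n=0: no move → L
n=1: can move to 0, which is L ⇒ W
n=2: the only move is to 1(W), a W ⇒ L
n=3: can move to 2, which is L ⇒ W
n=4: can move to 2, which is L ⇒ W
n=5: the only move is to 4(W), a W ⇒ L
n=6: can move to 5, which is L ⇒ W
n=7: the only move is to 6(W), a W ⇒ L
n=8: can move to 7, which is L ⇒ W
n=9: moves to 6(W), 8(W); every one is W ⇒ L
n=10: can move to 5, which is L ⇒ W
n=11: the only move is to 10(W), a W ⇒ L
n=12: can move to 9, which is L ⇒ W
n=13: the only move is to 12(W), a W ⇒ L
n=14: can move to 7, which is L ⇒ W
n=15: moves to 10(W), 12(W), 14(W); every one is W ⇒ L
n=16: can move to 15, which is L ⇒ W
n=17: the only move is to 16(W), a W ⇒ L
n=18: can move to 9, which is L ⇒ W
n=19: the only move is to 18(W), a W ⇒ L
n=20: can move to 15, which is L ⇒ W
L entries with 1 ≤ n ≤ 20 (n=0 is outside the asked range and is not counted): n = 2, 5, 7, 9, 11, 13, 15, 17, 19; that makes 9.

9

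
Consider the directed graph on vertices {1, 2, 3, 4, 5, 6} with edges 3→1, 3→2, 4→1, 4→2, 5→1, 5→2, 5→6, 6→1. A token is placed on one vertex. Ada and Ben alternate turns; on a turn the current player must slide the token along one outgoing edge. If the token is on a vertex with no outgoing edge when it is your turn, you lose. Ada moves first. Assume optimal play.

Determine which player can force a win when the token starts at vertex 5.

Classify positions by backward induction: terminal positions (no move available) are L. From any other position, the mover wins iff some move reaches an L.
Every edge goes from a vertex to one that appears earlier in the order 1, 2, 4, 6, 5, 3, so processing vertices in that order labels each vertex after all of its successors.
1: no outgoing edge → L
2: no outgoing edge → L
4: →2(L), so W
6: →1(L), so W
5: →2(L), so W
3: →2(L), so W
From 5 Ada can move to 2, reaching an L position.

Ada wins.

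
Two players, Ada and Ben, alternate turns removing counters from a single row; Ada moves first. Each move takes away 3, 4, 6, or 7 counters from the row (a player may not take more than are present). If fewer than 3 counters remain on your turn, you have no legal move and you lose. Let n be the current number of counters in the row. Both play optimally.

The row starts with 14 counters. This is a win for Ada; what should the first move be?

Compute win/loss labels from the base case upward. A position with no move is L. Any other position is W if it can reach an L in one move, else L.
n=0: no move → L
n=1: no move → L
n=2: no move → L
n=3: reaches L-position 0 → W
n=4: reaches L-position 1 → W
n=5: reaches L-position 2 → W
n=6: reaches L-position 2 → W
n=7: reaches L-position 1 → W
n=8: reaches L-position 2 → W
n=9: reaches L-position 2 → W
n=10: only reaches 7(W), 6(W), 4(W), 3(W), all W → L
n=11: only reaches 8(W), 7(W), 5(W), 4(W), all W → L
n=12: only reaches 9(W), 8(W), 6(W), 5(W), all W → L
n=13: reaches L-position 10 → W
n=14: reaches L-position 11 → W
From 14, the L positions reachable in one move are: 11, 10. Any move reaching one of these is winning.

Remove 3, leaving 11.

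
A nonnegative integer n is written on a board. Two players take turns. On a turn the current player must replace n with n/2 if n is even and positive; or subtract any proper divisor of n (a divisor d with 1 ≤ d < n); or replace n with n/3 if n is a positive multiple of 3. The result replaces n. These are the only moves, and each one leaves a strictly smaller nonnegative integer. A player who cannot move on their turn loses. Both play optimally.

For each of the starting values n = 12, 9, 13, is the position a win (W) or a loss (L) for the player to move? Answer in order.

Build the W/L table. Terminal = L. A non-terminal position is W if it has a move to some L; otherwise it is L.
n=0: no move → L
n=1: no move → L
n=2: →1(L), so W
n=3: →1(L), so W
n=4: →2(W), 3(W) — all W, so L
n=5: →4(L), so W
n=6: →4(L), so W
n=7: →6(W) only, which is W, so L
n=8: →4(L), so W
n=9: →3(W), 6(W), 8(W) — all W, so L
n=10: →9(L), so W
n=11: →10(W) only, which is W, so L
n=12: →4(L), so W
n=13: →12(W) only, which is W, so L

12: W, 9: L, 13: L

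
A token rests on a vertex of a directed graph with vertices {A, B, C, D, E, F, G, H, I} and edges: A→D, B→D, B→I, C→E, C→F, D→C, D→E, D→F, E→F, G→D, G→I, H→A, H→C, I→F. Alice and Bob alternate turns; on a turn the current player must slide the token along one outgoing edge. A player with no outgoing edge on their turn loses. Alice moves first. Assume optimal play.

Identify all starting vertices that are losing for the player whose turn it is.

Build the W/L table. Terminal = L. A non-terminal position is W if it has a move to some L; otherwise it is L.
Every edge goes from a vertex to one that appears earlier in the order F, E, C, D, A, I, B, H, G, so processing vertices in that order labels each vertex after all of its successors.
F: no outgoing edge → L
E: reaches L-position F → W
C: reaches L-position F → W
D: reaches L-position F → W
A: only reaches D(W), which is W → L
I: reaches L-position F → W
B: only reaches I(W), D(W), all W → L
H: reaches L-position A → W
G: only reaches I(W), D(W), all W → L
Reading off the rows marked L gives the requested list; there are 4 such vertices.

A, B, F, G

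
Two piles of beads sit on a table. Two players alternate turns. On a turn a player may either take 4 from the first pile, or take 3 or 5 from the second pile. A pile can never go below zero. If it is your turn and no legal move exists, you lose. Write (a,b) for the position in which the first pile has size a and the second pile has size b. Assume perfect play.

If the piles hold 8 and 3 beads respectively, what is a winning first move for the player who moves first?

Positions with no move are L. A position that does have a move is losing for the player to move precisely when every available move leads to a winning position for the opponent. Fill in the labels:
No move ever increases a pile, so every position that can arise here has a ≤ 8 and b ≤ 3; it is enough to label the cells with 0 ≤ a ≤ 8 and 0 ≤ b ≤ 3.
Every move lowers a or b (never raises either), so fill the grid row by row in increasing a, and left to right within a row: each cell's successors are then already labelled.
      b=0  b=1  b=2  b=3
a=0:    L    L    L    W
a=1:    L    L    L    W
a=2:    L    L    L    W
a=3:    L    L    L    W
a=4:    W    W    W    L
a=5:    W    W    W    L
a=6:    W    W    W    L
a=7:    W    W    W    L
a=8:    L    L    L    W
Cells with no legal move (terminal, hence L): (0,0), (0,1), (0,2), (1,0), (1,1), (1,2), (2,0), (2,1), (2,2), (3,0), (3,1), (3,2).
The remaining L cells, each justified by listing all of its moves:
(4,3): moves to (0,3)(W), (4,0)(W); every one is W ⇒ L
(5,3): moves to (1,3)(W), (5,0)(W); every one is W ⇒ L
(6,3): moves to (2,3)(W), (6,0)(W); every one is W ⇒ L
(7,3): moves to (3,3)(W), (7,0)(W); every one is W ⇒ L
(8,0): the only move is to (4,0)(W), a W ⇒ L
(8,1): the only move is to (4,1)(W), a W ⇒ L
(8,2): the only move is to (4,2)(W), a W ⇒ L
Every other cell has at least one move into one of the L cells above, so it is W.
From (8,3), the L positions reachable in one move are: (4,3), (8,0). Any move reaching one of these is winning.

Move to (4,3).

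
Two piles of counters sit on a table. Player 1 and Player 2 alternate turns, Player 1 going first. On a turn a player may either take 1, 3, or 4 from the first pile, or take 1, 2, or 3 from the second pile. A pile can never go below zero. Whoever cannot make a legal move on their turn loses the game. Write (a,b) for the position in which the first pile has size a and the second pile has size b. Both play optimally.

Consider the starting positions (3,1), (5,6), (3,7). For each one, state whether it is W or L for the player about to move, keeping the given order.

(3,1): L, (5,6): W, (3,7): W

Label each position W (a win for the player to move) or L (a loss). A position with no legal move is L; any other position is W exactly when some move reaches an L, and L when every move reaches a W.
No move ever increases a pile, so every position that can arise here has a ≤ 5 and b ≤ 7; it is enough to label the cells with 0 ≤ a ≤ 5 and 0 ≤ b ≤ 7.
Every move lowers a or b (never raises either), so fill the grid row by row in increasing a, and left to right within a row: each cell's successors are then already labelled.
      b=0  b=1  b=2  b=3  b=4  b=5  b=6  b=7
a=0:    L    W    W    W    L    W    W    W
a=1:    W    L    W    W    W    L    W    W
a=2:    L    W    W    W    L    W    W    W
a=3:    W    L    W    W    W    L    W    W
a=4:    W    W    L    W    W    W    L    W
a=5:    W    W    W    L    W    W    W    L
Cells with no legal move (terminal, hence L): (0,0).
The remaining L cells, each justified by listing all of its moves:
(0,4): moves to (0,3)(W), (0,2)(W), (0,1)(W); every one is W ⇒ L
(1,1): moves to (0,1)(W), (1,0)(W); every one is W ⇒ L
(1,5): moves to (0,5)(W), (1,4)(W), (1,3)(W), (1,2)(W); every one is W ⇒ L
(2,0): the only move is to (1,0)(W), a W ⇒ L
(2,4): moves to (1,4)(W), (2,3)(W), (2,2)(W), (2,1)(W); every one is W ⇒ L
(3,1): moves to (2,1)(W), (0,1)(W), (3,0)(W); every one is W ⇒ L
(3,5): moves to (2,5)(W), (0,5)(W), (3,4)(W), (3,3)(W), (3,2)(W); every one is W ⇒ L
(4,2): moves to (3,2)(W), (1,2)(W), (0,2)(W), (4,1)(W), (4,0)(W); every one is W ⇒ L
(4,6): moves to (3,6)(W), (1,6)(W), (0,6)(W), (4,5)(W), (4,4)(W), (4,3)(W); every one is W ⇒ L
(5,3): moves to (4,3)(W), (2,3)(W), (1,3)(W), (5,2)(W), (5,1)(W), (5,0)(W); every one is W ⇒ L
(5,7): moves to (4,7)(W), (2,7)(W), (1,7)(W), (5,6)(W), (5,5)(W), (5,4)(W); every one is W ⇒ L
Every other cell has at least one move into one of the L cells above, so it is W.
(3,1): one of the L cells justified above, so L
(5,6): the move to (4,6) reaches an L cell, so W
(3,7): the move to (3,5) reaches an L cell, so W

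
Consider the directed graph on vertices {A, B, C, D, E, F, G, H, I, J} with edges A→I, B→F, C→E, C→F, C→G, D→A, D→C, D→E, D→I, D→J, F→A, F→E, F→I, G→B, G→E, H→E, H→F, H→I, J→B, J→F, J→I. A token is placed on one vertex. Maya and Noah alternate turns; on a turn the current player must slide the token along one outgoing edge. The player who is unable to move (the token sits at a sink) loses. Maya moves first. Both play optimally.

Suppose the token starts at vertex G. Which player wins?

Positions with no move are L. A position that does have a move is losing for the player to move precisely when every available move leads to a winning position for the opponent. Fill in the labels:
Every edge goes from a vertex to one that appears earlier in the order E, I, A, F, H, B, G, C, J, D, so processing vertices in that order labels each vertex after all of its successors.
E: no outgoing edge → L
I: no outgoing edge → L
A: can move to I, which is L ⇒ W
F: can move to I, which is L ⇒ W
H: can move to I, which is L ⇒ W
B: the only move is to F(W), a W ⇒ L
G: can move to B, which is L ⇒ W
C: can move to E, which is L ⇒ W
J: can move to B, which is L ⇒ W
D: can move to I, which is L ⇒ W
From G Maya can move to B, reaching an L position.

Maya wins.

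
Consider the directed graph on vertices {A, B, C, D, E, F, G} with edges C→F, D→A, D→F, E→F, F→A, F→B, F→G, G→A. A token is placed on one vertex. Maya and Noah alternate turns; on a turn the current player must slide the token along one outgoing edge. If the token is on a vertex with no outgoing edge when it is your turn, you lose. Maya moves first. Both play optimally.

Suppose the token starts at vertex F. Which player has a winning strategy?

Maya wins.

Build the W/L table. Terminal = L. A non-terminal position is W if it has a move to some L; otherwise it is L.
Every edge goes from a vertex to one that appears earlier in the order A, B, G, F, C, D, E, so processing vertices in that order labels each vertex after all of its successors.
A: no outgoing edge → L
B: no outgoing edge → L
G: reaches L-position A → W
F: reaches L-position B → W
C: only reaches F(W), which is W → L
D: reaches L-position A → W
E: only reaches F(W), which is W → L
From F Maya can move to B, reaching an L position.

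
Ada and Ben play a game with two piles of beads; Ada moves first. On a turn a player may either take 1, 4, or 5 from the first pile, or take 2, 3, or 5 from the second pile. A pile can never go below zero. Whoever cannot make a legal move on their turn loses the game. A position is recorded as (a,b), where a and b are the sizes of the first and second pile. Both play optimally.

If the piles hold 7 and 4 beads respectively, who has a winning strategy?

Classify positions by backward induction: terminal positions (no move available) are L. From any other position, the mover wins iff some move reaches an L.
No move ever increases a pile, so every position that can arise here has a ≤ 7 and b ≤ 4; it is enough to label the cells with 0 ≤ a ≤ 7 and 0 ≤ b ≤ 4.
Every move lowers a or b (never raises either), so fill the grid row by row in increasing a, and left to right within a row: each cell's successors are then already labelled.
      b=0  b=1  b=2  b=3  b=4
a=0:    L    L    W    W    W
a=1:    W    W    L    L    W
a=2:    L    L    W    W    W
a=3:    W    W    L    L    W
a=4:    W    W    W    W    L
a=5:    W    W    W    W    W
a=6:    W    W    W    W    L
a=7:    W    W    W    W    W
Cells with no legal move (terminal, hence L): (0,0), (0,1).
The remaining L cells, each justified by listing all of its moves:
(1,2): L (options (0,2)(W), (1,0)(W) are all W)
(1,3): L (options (0,3)(W), (1,1)(W), (1,0)(W) are all W)
(2,0): L (sole option (1,0)(W) is W)
(2,1): L (sole option (1,1)(W) is W)
(3,2): L (options (2,2)(W), (3,0)(W) are all W)
(3,3): L (options (2,3)(W), (3,1)(W), (3,0)(W) are all W)
(4,4): L (options (3,4)(W), (0,4)(W), (4,2)(W), (4,1)(W) are all W)
(6,4): L (options (5,4)(W), (2,4)(W), (1,4)(W), (6,2)(W), (6,1)(W) are all W)
Every other cell has at least one move into one of the L cells above, so it is W.
The starting position (7,4) is W: Ada should move to (6,4), handing over an L position.

Ada wins.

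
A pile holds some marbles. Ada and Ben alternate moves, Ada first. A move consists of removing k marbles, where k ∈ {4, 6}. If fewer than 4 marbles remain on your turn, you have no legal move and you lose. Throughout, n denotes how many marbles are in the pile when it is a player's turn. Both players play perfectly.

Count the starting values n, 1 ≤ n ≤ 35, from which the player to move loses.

15

Compute win/loss labels from the base case upward. A position with no move is L. Any other position is W if it can reach an L in one move, else L.
n=0: no move → L
n=1: no move → L
n=2: no move → L
n=3: no move → L
n=4: W (go to 0, an L position)
n=5: W (go to 1, an L position)
n=6: W (go to 2, an L position)
n=7: W (go to 3, an L position)
n=8: W (go to 2, an L position)
n=9: W (go to 3, an L position)
n=10: L (options 6(W), 4(W) are all W)
n=11: L (options 7(W), 5(W) are all W)
n=12: L (options 8(W), 6(W) are all W)
n=13: L (options 9(W), 7(W) are all W)
n=14: W (go to 10, an L position)
n=15: W (go to 11, an L position)
n=16: W (go to 12, an L position)
n=17: W (go to 13, an L position)
n=18: W (go to 12, an L position)
n=19: W (go to 13, an L position)
n=20: L (options 16(W), 14(W) are all W)
n=21: L (options 17(W), 15(W) are all W)
n=22: L (options 18(W), 16(W) are all W)
n=23: L (options 19(W), 17(W) are all W)
n=24: W (go to 20, an L position)
n=25: W (go to 21, an L position)
n=26: W (go to 22, an L position)
n=27: W (go to 23, an L position)
n=28: W (go to 22, an L position)
n=29: W (go to 23, an L position)
n=30: L (options 26(W), 24(W) are all W)
n=31: L (options 27(W), 25(W) are all W)
n=32: L (options 28(W), 26(W) are all W)
n=33: L (options 29(W), 27(W) are all W)
n=34: W (go to 30, an L position)
n=35: W (go to 31, an L position)
L entries with 1 ≤ n ≤ 35 (n=0 is outside the asked range and is not counted): n = 1, 2, 3, 10, 11, 12, 13, 20, 21, 22, 23, 30, 31, 32, 33; that makes 15.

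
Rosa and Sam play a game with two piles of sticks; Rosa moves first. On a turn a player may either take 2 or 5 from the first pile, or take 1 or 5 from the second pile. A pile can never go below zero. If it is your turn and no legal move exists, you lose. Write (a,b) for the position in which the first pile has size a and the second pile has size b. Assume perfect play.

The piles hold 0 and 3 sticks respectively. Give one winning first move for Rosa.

Compute win/loss labels from the base case upward. A position with no move is L. Any other position is W if it can reach an L in one move, else L.
No move ever increases a pile, so every position that can arise here has a ≤ 0 and b ≤ 3; it is enough to label the cells with 0 ≤ a ≤ 0 and 0 ≤ b ≤ 3.
Every move lowers a or b (never raises either), so fill the grid row by row in increasing a, and left to right within a row: each cell's successors are then already labelled.
      b=0  b=1  b=2  b=3
a=0:    L    W    L    W
Cells with no legal move (terminal, hence L): (0,0).
The remaining L cells, each justified by listing all of its moves:
(0,2): the only move is to (0,1)(W), a W ⇒ L
Every other cell has at least one move into one of the L cells above, so it is W.
From (0,3), the L positions reachable in one move are: (0,2).

Move to (0,2).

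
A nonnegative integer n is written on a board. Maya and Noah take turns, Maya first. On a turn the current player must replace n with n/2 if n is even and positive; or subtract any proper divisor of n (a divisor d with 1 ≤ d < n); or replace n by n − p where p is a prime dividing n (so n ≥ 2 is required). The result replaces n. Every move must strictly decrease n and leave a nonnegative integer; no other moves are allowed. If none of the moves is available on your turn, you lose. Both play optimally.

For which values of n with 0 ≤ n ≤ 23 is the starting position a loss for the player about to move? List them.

0, 1, 4, 9, 14, 20

Compute win/loss labels from the base case upward. A position with no move is L. Any other position is W if it can reach an L in one move, else L.
n=0: no move → L
n=1: no move → L
n=2: W (go to 0, an L position)
n=3: W (go to 0, an L position)
n=4: L (options 2(W), 3(W) are all W)
n=5: W (go to 0, an L position)
n=6: W (go to 4, an L position)
n=7: W (go to 0, an L position)
n=8: W (go to 4, an L position)
n=9: L (options 6(W), 8(W) are all W)
n=10: W (go to 9, an L position)
n=11: W (go to 0, an L position)
n=12: W (go to 9, an L position)
n=13: W (go to 0, an L position)
n=14: L (options 7(W), 12(W), 13(W) are all W)
n=15: W (go to 14, an L position)
n=16: W (go to 14, an L position)
n=17: W (go to 0, an L position)
n=18: W (go to 9, an L position)
n=19: W (go to 0, an L position)
n=20: L (options 10(W), 15(W), 16(W), 18(W), 19(W) are all W)
n=21: W (go to 14, an L position)
n=22: W (go to 20, an L position)
n=23: W (go to 0, an L position)
Reading off the rows marked L gives the requested list; there are 6 such values of n.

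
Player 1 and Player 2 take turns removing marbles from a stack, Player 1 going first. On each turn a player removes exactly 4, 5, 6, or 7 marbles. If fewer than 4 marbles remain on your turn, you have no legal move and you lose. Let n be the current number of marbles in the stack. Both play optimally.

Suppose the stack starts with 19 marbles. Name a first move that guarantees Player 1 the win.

Remove 5, leaving 14.

Work bottom-up. With no move the player to move loses. Otherwise the position is W if at least one move leads to an L position for the opponent, and L if every move leads to a W.
n=0: no move → L
n=1: no move → L
n=2: no move → L
n=3: no move → L
n=4: →0(L), so W
n=5: →1(L), so W
n=6: →2(L), so W
n=7: →3(L), so W
n=8: →3(L), so W
n=9: →3(L), so W
n=10: →3(L), so W
n=11: →7(W), 6(W), 5(W), 4(W) — all W, so L
n=12: →8(W), 7(W), 6(W), 5(W) — all W, so L
n=13: →9(W), 8(W), 7(W), 6(W) — all W, so L
n=14: →10(W), 9(W), 8(W), 7(W) — all W, so L
n=15: →11(L), so W
n=16: →12(L), so W
n=17: →13(L), so W
n=18: →14(L), so W
n=19: →14(L), so W
From 19, the L positions reachable in one move are: 14, 13, 12. Any move reaching one of these is winning.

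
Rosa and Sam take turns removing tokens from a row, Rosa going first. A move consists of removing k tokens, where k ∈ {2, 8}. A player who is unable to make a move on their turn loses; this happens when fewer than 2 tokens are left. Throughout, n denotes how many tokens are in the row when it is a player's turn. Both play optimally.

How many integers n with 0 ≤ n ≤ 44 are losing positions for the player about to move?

19

Compute win/loss labels from the base case upward. A position with no move is L. Any other position is W if it can reach an L in one move, else L.
n=0: no move → L
n=1: no move → L
n=2: W (go to 0, an L position)
n=3: W (go to 1, an L position)
n=4: L (sole option 2(W) is W)
n=5: L (sole option 3(W) is W)
n=6: W (go to 4, an L position)
n=7: W (go to 5, an L position)
n=8: W (go to 0, an L position)
n=9: W (go to 1, an L position)
n=10: L (options 8(W), 2(W) are all W)
n=11: L (options 9(W), 3(W) are all W)
n=12: W (go to 10, an L position)
n=13: W (go to 11, an L position)
n=14: L (options 12(W), 6(W) are all W)
n=15: L (options 13(W), 7(W) are all W)
n=16: W (go to 14, an L position)
n=17: W (go to 15, an L position)
n=18: W (go to 10, an L position)
n=19: W (go to 11, an L position)
n=20: L (options 18(W), 12(W) are all W)
n=21: L (options 19(W), 13(W) are all W)
n=22: W (go to 20, an L position)
n=23: W (go to 21, an L position)
n=24: L (options 22(W), 16(W) are all W)
n=25: L (options 23(W), 17(W) are all W)
n=26: W (go to 24, an L position)
n=27: W (go to 25, an L position)
n=28: W (go to 20, an L position)
n=29: W (go to 21, an L position)
n=30: L (options 28(W), 22(W) are all W)
n=31: L (options 29(W), 23(W) are all W)
n=32: W (go to 30, an L position)
n=33: W (go to 31, an L position)
n=34: L (options 32(W), 26(W) are all W)
n=35: L (options 33(W), 27(W) are all W)
n=36: W (go to 34, an L position)
n=37: W (go to 35, an L position)
n=38: W (go to 30, an L position)
n=39: W (go to 31, an L position)
n=40: L (options 38(W), 32(W) are all W)
n=41: L (options 39(W), 33(W) are all W)
n=42: W (go to 40, an L position)
n=43: W (go to 41, an L position)
n=44: L (options 42(W), 36(W) are all W)
L entries with 0 ≤ n ≤ 44: n = 0, 1, 4, 5, 10, 11, 14, 15, 20, 21, 24, 25, 30, 31, 34, 35, 40, 41, 44; that makes 19.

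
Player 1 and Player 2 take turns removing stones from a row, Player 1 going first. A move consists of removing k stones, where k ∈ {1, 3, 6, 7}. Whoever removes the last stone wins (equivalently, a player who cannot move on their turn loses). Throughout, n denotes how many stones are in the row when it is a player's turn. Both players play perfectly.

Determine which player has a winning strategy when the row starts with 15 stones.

Player 1 wins.

Label each position W (a win for the player to move) or L (a loss). A position with no legal move is L; any other position is W exactly when some move reaches an L, and L when every move reaches a W.
n=0: no move → L
n=1: →0(L), so W
n=2: →1(W) only, which is W, so L
n=3: →2(L), so W
n=4: →3(W), 1(W) — all W, so L
n=5: →4(L), so W
n=6: →0(L), so W
n=7: →4(L), so W
n=8: →2(L), so W
n=9: →2(L), so W
n=10: →4(L), so W
n=11: →4(L), so W
n=12: →11(W), 9(W), 6(W), 5(W) — all W, so L
n=13: →12(L), so W
n=14: →13(W), 11(W), 8(W), 7(W) — all W, so L
n=15: →14(L), so W
From 15 Player 1 can remove 1, leaving 14, reaching an L position.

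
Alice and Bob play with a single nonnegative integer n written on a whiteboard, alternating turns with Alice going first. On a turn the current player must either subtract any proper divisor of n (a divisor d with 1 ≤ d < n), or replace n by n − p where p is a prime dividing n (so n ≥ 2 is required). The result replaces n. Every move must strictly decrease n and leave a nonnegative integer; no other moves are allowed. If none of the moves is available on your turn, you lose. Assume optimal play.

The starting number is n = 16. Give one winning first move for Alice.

Move to 14.

Use the standard recursion: the mover loses at a terminal position; elsewhere, the mover wins exactly when some move hands the opponent an L position.
n=0: no move → L
n=1: no move → L
n=2: W (go to 0, an L position)
n=3: W (go to 0, an L position)
n=4: L (options 2(W), 3(W) are all W)
n=5: W (go to 0, an L position)
n=6: W (go to 4, an L position)
n=7: W (go to 0, an L position)
n=8: W (go to 4, an L position)
n=9: L (options 6(W), 8(W) are all W)
n=10: W (go to 9, an L position)
n=11: W (go to 0, an L position)
n=12: W (go to 9, an L position)
n=13: W (go to 0, an L position)
n=14: L (options 7(W), 12(W), 13(W) are all W)
n=15: W (go to 14, an L position)
n=16: W (go to 14, an L position)
From 16, the L positions reachable in one move are: 14.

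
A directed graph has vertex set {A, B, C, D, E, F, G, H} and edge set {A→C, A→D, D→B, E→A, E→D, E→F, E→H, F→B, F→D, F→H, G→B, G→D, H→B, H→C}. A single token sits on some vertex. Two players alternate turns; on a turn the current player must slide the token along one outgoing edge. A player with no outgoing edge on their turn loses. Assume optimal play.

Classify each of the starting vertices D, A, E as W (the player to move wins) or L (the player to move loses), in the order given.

D: W, A: W, E: L

Work bottom-up. With no move the player to move loses. Otherwise the position is W if at least one move leads to an L position for the opponent, and L if every move leads to a W.
Every edge goes from a vertex to one that appears earlier in the order B, C, D, A, H, F, G, E, so processing vertices in that order labels each vertex after all of its successors.
B: no outgoing edge → L
C: no outgoing edge → L
D: W (go to B, an L position)
A: W (go to C, an L position)
H: W (go to C, an L position)
F: W (go to B, an L position)
G: W (go to B, an L position)
E: L (options F(W), H(W), A(W), D(W) are all W)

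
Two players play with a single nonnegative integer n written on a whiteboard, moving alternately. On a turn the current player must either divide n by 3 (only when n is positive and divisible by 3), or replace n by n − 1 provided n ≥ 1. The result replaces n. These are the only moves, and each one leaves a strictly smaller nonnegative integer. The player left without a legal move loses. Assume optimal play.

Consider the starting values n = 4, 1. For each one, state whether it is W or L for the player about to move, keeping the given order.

Build the W/L table. Terminal = L. A non-terminal position is W if it has a move to some L; otherwise it is L.
n=0: no move → L
n=1: reaches L-position 0 → W
n=2: only reaches 1(W), which is W → L
n=3: reaches L-position 2 → W
n=4: only reaches 3(W), which is W → L

4: L, 1: W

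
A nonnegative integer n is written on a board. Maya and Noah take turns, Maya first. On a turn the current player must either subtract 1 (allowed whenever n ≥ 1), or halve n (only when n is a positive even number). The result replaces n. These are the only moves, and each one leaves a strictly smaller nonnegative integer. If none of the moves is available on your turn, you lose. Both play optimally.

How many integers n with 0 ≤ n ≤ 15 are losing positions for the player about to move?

8

Work bottom-up. With no move the player to move loses. Otherwise the position is W if at least one move leads to an L position for the opponent, and L if every move leads to a W.
n=0: no move → L
n=1: can move to 0, which is L ⇒ W
n=2: the only move is to 1(W), a W ⇒ L
n=3: can move to 2, which is L ⇒ W
n=4: can move to 2, which is L ⇒ W
n=5: the only move is to 4(W), a W ⇒ L
n=6: can move to 5, which is L ⇒ W
n=7: the only move is to 6(W), a W ⇒ L
n=8: can move to 7, which is L ⇒ W
n=9: the only move is to 8(W), a W ⇒ L
n=10: can move to 5, which is L ⇒ W
n=11: the only move is to 10(W), a W ⇒ L
n=12: can move to 11, which is L ⇒ W
n=13: the only move is to 12(W), a W ⇒ L
n=14: can move to 7, which is L ⇒ W
n=15: the only move is to 14(W), a W ⇒ L
L entries with 0 ≤ n ≤ 15: n = 0, 2, 5, 7, 9, 11, 13, 15; that makes 8.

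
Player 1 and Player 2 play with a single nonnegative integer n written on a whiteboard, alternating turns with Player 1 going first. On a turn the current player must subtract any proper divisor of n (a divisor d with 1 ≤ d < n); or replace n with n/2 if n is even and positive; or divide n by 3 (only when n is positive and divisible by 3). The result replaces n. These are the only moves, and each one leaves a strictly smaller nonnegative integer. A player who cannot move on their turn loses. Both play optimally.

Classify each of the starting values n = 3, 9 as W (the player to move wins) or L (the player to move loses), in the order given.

Use the standard recursion: the mover loses at a terminal position; elsewhere, the mover wins exactly when some move hands the opponent an L position.
n=0: no move → L
n=1: no move → L
n=2: →1(L), so W
n=3: →1(L), so W
n=4: →2(W), 3(W) — all W, so L
n=5: →4(L), so W
n=6: →4(L), so W
n=7: →6(W) only, which is W, so L
n=8: →4(L), so W
n=9: →3(W), 6(W), 8(W) — all W, so L

3: W, 9: L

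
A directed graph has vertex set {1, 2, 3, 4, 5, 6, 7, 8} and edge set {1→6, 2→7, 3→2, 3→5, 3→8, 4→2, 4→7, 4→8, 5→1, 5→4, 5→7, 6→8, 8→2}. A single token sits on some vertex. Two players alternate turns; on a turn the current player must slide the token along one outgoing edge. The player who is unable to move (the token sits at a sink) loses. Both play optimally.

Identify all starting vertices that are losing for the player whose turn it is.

1, 7, 8

Classify positions by backward induction: terminal positions (no move available) are L. From any other position, the mover wins iff some move reaches an L.
Every edge goes from a vertex to one that appears earlier in the order 7, 2, 8, 4, 6, 1, 5, 3, so processing vertices in that order labels each vertex after all of its successors.
7: no outgoing edge → L
2: reaches L-position 7 → W
8: only reaches 2(W), which is W → L
4: reaches L-position 8 → W
6: reaches L-position 8 → W
1: only reaches 6(W), which is W → L
5: reaches L-position 1 → W
3: reaches L-position 8 → W
The losing starting vertices are exactly the entries labelled L in this table (3 of them).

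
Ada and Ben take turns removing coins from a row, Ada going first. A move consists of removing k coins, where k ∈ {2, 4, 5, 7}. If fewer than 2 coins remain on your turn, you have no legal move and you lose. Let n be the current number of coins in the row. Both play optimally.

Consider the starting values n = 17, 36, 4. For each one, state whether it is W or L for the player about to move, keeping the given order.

Compute win/loss labels from the base case upward. A position with no move is L. Any other position is W if it can reach an L in one move, else L.
n=0: no move → L
n=1: no move → L
n=2: →0(L), so W
n=3: →1(L), so W
n=4: →0(L), so W
n=5: →1(L), so W
n=6: →1(L), so W
n=7: →0(L), so W
n=8: →1(L), so W
n=9: →7(W), 5(W), 4(W), 2(W) — all W, so L
n=10: →8(W), 6(W), 5(W), 3(W) — all W, so L
n=11: →9(L), so W
n=12: →10(L), so W
n=13: →9(L), so W
n=14: →10(L), so W
n=15: →10(L), so W
n=16: →9(L), so W
n=17: →10(L), so W
n=18: →16(W), 14(W), 13(W), 11(W) — all W, so L
n=19: →17(W), 15(W), 14(W), 12(W) — all W, so L
n=20: →18(L), so W
n=21: →19(L), so W
n=22: →18(L), so W
n=23: →19(L), so W
n=24: →19(L), so W
n=25: →18(L), so W
n=26: →19(L), so W
n=27: →25(W), 23(W), 22(W), 20(W) — all W, so L
n=28: →26(W), 24(W), 23(W), 21(W) — all W, so L
n=29: →27(L), so W
n=30: →28(L), so W
n=31: →27(L), so W
n=32: →28(L), so W
n=33: →28(L), so W
n=34: →27(L), so W
n=35: →28(L), so W
n=36: →34(W), 32(W), 31(W), 29(W) — all W, so L

17: W, 36: L, 4: W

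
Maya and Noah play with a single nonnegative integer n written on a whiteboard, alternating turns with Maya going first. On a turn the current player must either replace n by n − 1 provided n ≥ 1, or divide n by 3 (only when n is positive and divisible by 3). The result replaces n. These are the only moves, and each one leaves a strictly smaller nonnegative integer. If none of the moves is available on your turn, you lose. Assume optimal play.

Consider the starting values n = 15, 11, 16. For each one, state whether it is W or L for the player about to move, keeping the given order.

Work bottom-up. With no move the player to move loses. Otherwise the position is W if at least one move leads to an L position for the opponent, and L if every move leads to a W.
n=0: no move → L
n=1: can move to 0, which is L ⇒ W
n=2: the only move is to 1(W), a W ⇒ L
n=3: can move to 2, which is L ⇒ W
n=4: the only move is to 3(W), a W ⇒ L
n=5: can move to 4, which is L ⇒ W
n=6: can move to 2, which is L ⇒ W
n=7: the only move is to 6(W), a W ⇒ L
n=8: can move to 7, which is L ⇒ W
n=9: moves to 3(W), 8(W); every one is W ⇒ L
n=10: can move to 9, which is L ⇒ W
n=11: the only move is to 10(W), a W ⇒ L
n=12: can move to 4, which is L ⇒ W
n=13: the only move is to 12(W), a W ⇒ L
n=14: can move to 13, which is L ⇒ W
n=15: moves to 5(W), 14(W); every one is W ⇒ L
n=16: can move to 15, which is L ⇒ W

15: L, 11: L, 16: W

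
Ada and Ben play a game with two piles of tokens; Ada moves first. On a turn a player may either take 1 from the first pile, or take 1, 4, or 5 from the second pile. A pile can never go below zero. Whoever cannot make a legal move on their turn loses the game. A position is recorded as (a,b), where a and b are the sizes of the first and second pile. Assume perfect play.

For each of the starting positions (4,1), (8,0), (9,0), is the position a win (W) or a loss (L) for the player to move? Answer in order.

(4,1): W, (8,0): L, (9,0): W

Classify positions by backward induction: terminal positions (no move available) are L. From any other position, the mover wins iff some move reaches an L.
No move ever increases a pile, so every position that can arise here has a ≤ 9 and b ≤ 1; it is enough to label the cells with 0 ≤ a ≤ 9 and 0 ≤ b ≤ 1.
Every move lowers a or b (never raises either), so fill the grid row by row in increasing a, and left to right within a row: each cell's successors are then already labelled.
      b=0  b=1
a=0:    L    W
a=1:    W    L
a=2:    L    W
a=3:    W    L
a=4:    L    W
a=5:    W    L
a=6:    L    W
a=7:    W    L
a=8:    L    W
a=9:    W    L
Cells with no legal move (terminal, hence L): (0,0).
The remaining L cells, each justified by listing all of its moves:
(1,1): only reaches (0,1)(W), (1,0)(W), all W → L
(2,0): only reaches (1,0)(W), which is W → L
(3,1): only reaches (2,1)(W), (3,0)(W), all W → L
(4,0): only reaches (3,0)(W), which is W → L
(5,1): only reaches (4,1)(W), (5,0)(W), all W → L
(6,0): only reaches (5,0)(W), which is W → L
(7,1): only reaches (6,1)(W), (7,0)(W), all W → L
(8,0): only reaches (7,0)(W), which is W → L
(9,1): only reaches (8,1)(W), (9,0)(W), all W → L
Every other cell has at least one move into one of the L cells above, so it is W.
(4,1): the move to (3,1) reaches an L cell, so W
(8,0): one of the L cells justified above, so L
(9,0): the move to (8,0) reaches an L cell, so W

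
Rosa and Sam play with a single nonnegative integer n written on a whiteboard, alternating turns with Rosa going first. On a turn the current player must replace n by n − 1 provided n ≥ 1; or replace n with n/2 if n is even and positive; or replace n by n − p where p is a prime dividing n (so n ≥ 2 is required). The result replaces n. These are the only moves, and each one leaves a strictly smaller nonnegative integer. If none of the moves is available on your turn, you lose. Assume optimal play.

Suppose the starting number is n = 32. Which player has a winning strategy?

Rosa wins.

Work bottom-up. With no move the player to move loses. Otherwise the position is W if at least one move leads to an L position for the opponent, and L if every move leads to a W.
n=0: no move → L
n=1: →0(L), so W
n=2: →0(L), so W
n=3: →0(L), so W
n=4: →2(W), 3(W) — all W, so L
n=5: →0(L), so W
n=6: →4(L), so W
n=7: →0(L), so W
n=8: →4(L), so W
n=9: →6(W), 8(W) — all W, so L
n=10: →9(L), so W
n=11: →0(L), so W
n=12: →9(L), so W
n=13: →0(L), so W
n=14: →7(W), 12(W), 13(W) — all W, so L
n=15: →14(L), so W
n=16: →14(L), so W
n=17: →0(L), so W
n=18: →9(L), so W
n=19: →0(L), so W
n=20: →10(W), 15(W), 18(W), 19(W) — all W, so L
n=21: →14(L), so W
n=22: →20(L), so W
n=23: →0(L), so W
n=24: →12(W), 21(W), 22(W), 23(W) — all W, so L
n=25: →20(L), so W
n=26: →24(L), so W
n=27: →24(L), so W
n=28: →14(L), so W
n=29: →0(L), so W
n=30: →15(W), 25(W), 27(W), 28(W), 29(W) — all W, so L
n=31: →0(L), so W
n=32: →30(L), so W
From 32 Rosa can move to 30, reaching an L position.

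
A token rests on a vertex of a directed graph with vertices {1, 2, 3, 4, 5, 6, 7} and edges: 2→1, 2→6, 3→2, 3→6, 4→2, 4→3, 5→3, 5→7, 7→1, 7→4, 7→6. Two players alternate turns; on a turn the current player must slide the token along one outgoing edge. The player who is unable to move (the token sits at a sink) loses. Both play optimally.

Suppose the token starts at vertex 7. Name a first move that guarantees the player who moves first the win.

Move to 4.

Compute win/loss labels from the base case upward. A position with no move is L. Any other position is W if it can reach an L in one move, else L.
Every edge goes from a vertex to one that appears earlier in the order 6, 1, 2, 3, 4, 7, 5, so processing vertices in that order labels each vertex after all of its successors.
6: no outgoing edge → L
1: no outgoing edge → L
2: →1(L), so W
3: →6(L), so W
4: →3(W), 2(W) — all W, so L
7: →4(L), so W
5: →7(W), 3(W) — all W, so L
From 7, the L positions reachable in one move are: 4, 1, 6. Any move reaching one of these is winning.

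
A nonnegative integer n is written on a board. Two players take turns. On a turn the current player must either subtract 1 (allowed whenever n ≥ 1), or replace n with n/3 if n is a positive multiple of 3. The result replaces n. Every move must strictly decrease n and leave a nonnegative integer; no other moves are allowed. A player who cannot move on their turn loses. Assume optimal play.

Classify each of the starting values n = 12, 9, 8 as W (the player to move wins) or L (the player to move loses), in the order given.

12: W, 9: L, 8: W

Build the W/L table. Terminal = L. A non-terminal position is W if it has a move to some L; otherwise it is L.
n=0: no move → L
n=1: W (go to 0, an L position)
n=2: L (sole option 1(W) is W)
n=3: W (go to 2, an L position)
n=4: L (sole option 3(W) is W)
n=5: W (go to 4, an L position)
n=6: W (go to 2, an L position)
n=7: L (sole option 6(W) is W)
n=8: W (go to 7, an L position)
n=9: L (options 3(W), 8(W) are all W)
n=10: W (go to 9, an L position)
n=11: L (sole option 10(W) is W)
n=12: W (go to 4, an L position)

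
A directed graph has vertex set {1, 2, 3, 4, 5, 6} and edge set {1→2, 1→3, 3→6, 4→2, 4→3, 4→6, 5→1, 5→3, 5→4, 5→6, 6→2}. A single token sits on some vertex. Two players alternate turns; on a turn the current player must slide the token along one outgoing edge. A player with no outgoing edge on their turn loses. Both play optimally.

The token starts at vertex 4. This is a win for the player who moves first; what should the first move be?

Use the standard recursion: the mover loses at a terminal position; elsewhere, the mover wins exactly when some move hands the opponent an L position.
Every edge goes from a vertex to one that appears earlier in the order 2, 6, 3, 1, 4, 5, so processing vertices in that order labels each vertex after all of its successors.
2: no outgoing edge → L
6: →2(L), so W
3: →6(W) only, which is W, so L
1: →3(L), so W
4: →3(L), so W
5: →3(L), so W
From 4, the L positions reachable in one move are: 3, 2. Any move reaching one of these is winning.

Move to 3.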